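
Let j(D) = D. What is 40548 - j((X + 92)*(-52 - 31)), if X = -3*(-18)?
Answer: 52666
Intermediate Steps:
X = 54
40548 - j((X + 92)*(-52 - 31)) = 40548 - (54 + 92)*(-52 - 31) = 40548 - 146*(-83) = 40548 - 1*(-12118) = 40548 + 12118 = 52666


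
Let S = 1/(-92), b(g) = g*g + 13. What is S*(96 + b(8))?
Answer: -173/92 ≈ -1.8804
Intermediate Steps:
b(g) = 13 + g² (b(g) = g² + 13 = 13 + g²)
S = -1/92 ≈ -0.010870
S*(96 + b(8)) = -(96 + (13 + 8²))/92 = -(96 + (13 + 64))/92 = -(96 + 77)/92 = -1/92*173 = -173/92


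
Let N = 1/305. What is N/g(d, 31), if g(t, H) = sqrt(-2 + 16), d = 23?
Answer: sqrt(14)/4270 ≈ 0.00087627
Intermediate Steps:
N = 1/305 ≈ 0.0032787
g(t, H) = sqrt(14)
N/g(d, 31) = 1/(305*(sqrt(14))) = (sqrt(14)/14)/305 = sqrt(14)/4270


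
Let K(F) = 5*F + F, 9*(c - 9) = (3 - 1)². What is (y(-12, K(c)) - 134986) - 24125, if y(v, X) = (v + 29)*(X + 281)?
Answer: -460112/3 ≈ -1.5337e+5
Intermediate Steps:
c = 85/9 (c = 9 + (3 - 1)²/9 = 9 + (⅑)*2² = 9 + (⅑)*4 = 9 + 4/9 = 85/9 ≈ 9.4444)
K(F) = 6*F
y(v, X) = (29 + v)*(281 + X)
(y(-12, K(c)) - 134986) - 24125 = ((8149 + 29*(6*(85/9)) + 281*(-12) + (6*(85/9))*(-12)) - 134986) - 24125 = ((8149 + 29*(170/3) - 3372 + (170/3)*(-12)) - 134986) - 24125 = ((8149 + 4930/3 - 3372 - 680) - 134986) - 24125 = (17221/3 - 134986) - 24125 = -387737/3 - 24125 = -460112/3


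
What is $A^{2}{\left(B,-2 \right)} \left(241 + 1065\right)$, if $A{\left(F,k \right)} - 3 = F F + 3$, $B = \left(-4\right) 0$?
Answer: $47016$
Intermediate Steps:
$B = 0$
$A{\left(F,k \right)} = 6 + F^{2}$ ($A{\left(F,k \right)} = 3 + \left(F F + 3\right) = 3 + \left(F^{2} + 3\right) = 3 + \left(3 + F^{2}\right) = 6 + F^{2}$)
$A^{2}{\left(B,-2 \right)} \left(241 + 1065\right) = \left(6 + 0^{2}\right)^{2} \left(241 + 1065\right) = \left(6 + 0\right)^{2} \cdot 1306 = 6^{2} \cdot 1306 = 36 \cdot 1306 = 47016$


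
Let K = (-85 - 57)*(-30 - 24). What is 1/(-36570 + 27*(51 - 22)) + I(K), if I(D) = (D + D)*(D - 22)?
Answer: 4196349837071/35787 ≈ 1.1726e+8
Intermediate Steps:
K = 7668 (K = -142*(-54) = 7668)
I(D) = 2*D*(-22 + D) (I(D) = (2*D)*(-22 + D) = 2*D*(-22 + D))
1/(-36570 + 27*(51 - 22)) + I(K) = 1/(-36570 + 27*(51 - 22)) + 2*7668*(-22 + 7668) = 1/(-36570 + 27*29) + 2*7668*7646 = 1/(-36570 + 783) + 117259056 = 1/(-35787) + 117259056 = -1/35787 + 117259056 = 4196349837071/35787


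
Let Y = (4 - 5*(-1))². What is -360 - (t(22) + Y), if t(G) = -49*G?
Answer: 637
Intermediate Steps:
Y = 81 (Y = (4 + 5)² = 9² = 81)
-360 - (t(22) + Y) = -360 - (-49*22 + 81) = -360 - (-1078 + 81) = -360 - 1*(-997) = -360 + 997 = 637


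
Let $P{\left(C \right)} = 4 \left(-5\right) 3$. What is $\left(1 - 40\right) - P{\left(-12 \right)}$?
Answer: $21$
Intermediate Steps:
$P{\left(C \right)} = -60$ ($P{\left(C \right)} = \left(-20\right) 3 = -60$)
$\left(1 - 40\right) - P{\left(-12 \right)} = \left(1 - 40\right) - -60 = \left(1 - 40\right) + 60 = -39 + 60 = 21$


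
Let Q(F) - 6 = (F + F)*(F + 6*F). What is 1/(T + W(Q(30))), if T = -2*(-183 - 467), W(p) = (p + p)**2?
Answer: 1/635646244 ≈ 1.5732e-9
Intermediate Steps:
Q(F) = 6 + 14*F**2 (Q(F) = 6 + (F + F)*(F + 6*F) = 6 + (2*F)*(7*F) = 6 + 14*F**2)
W(p) = 4*p**2 (W(p) = (2*p)**2 = 4*p**2)
T = 1300 (T = -2*(-650) = 1300)
1/(T + W(Q(30))) = 1/(1300 + 4*(6 + 14*30**2)**2) = 1/(1300 + 4*(6 + 14*900)**2) = 1/(1300 + 4*(6 + 12600)**2) = 1/(1300 + 4*12606**2) = 1/(1300 + 4*158911236) = 1/(1300 + 635644944) = 1/635646244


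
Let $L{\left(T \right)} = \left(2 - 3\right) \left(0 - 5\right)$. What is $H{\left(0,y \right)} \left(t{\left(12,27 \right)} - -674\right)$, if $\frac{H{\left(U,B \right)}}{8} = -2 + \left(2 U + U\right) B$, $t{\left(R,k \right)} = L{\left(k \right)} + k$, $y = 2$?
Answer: $-11296$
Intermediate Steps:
$L{\left(T \right)} = 5$ ($L{\left(T \right)} = \left(-1\right) \left(-5\right) = 5$)
$t{\left(R,k \right)} = 5 + k$
$H{\left(U,B \right)} = -16 + 24 B U$ ($H{\left(U,B \right)} = 8 \left(-2 + \left(2 U + U\right) B\right) = 8 \left(-2 + 3 U B\right) = 8 \left(-2 + 3 B U\right) = -16 + 24 B U$)
$H{\left(0,y \right)} \left(t{\left(12,27 \right)} - -674\right) = \left(-16 + 24 \cdot 2 \cdot 0\right) \left(\left(5 + 27\right) - -674\right) = \left(-16 + 0\right) \left(32 + 674\right) = \left(-16\right) 706 = -11296$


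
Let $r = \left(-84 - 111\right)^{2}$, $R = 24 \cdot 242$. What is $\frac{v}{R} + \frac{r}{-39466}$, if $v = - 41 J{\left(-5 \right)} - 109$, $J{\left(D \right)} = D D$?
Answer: $- \frac{22133637}{19101544} \approx -1.1587$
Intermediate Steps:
$R = 5808$
$r = 38025$ ($r = \left(-195\right)^{2} = 38025$)
$J{\left(D \right)} = D^{2}$
$v = -1134$ ($v = - 41 \left(-5\right)^{2} - 109 = \left(-41\right) 25 - 109 = -1025 - 109 = -1134$)
$\frac{v}{R} + \frac{r}{-39466} = - \frac{1134}{5808} + \frac{38025}{-39466} = \left(-1134\right) \frac{1}{5808} + 38025 \left(- \frac{1}{39466}\right) = - \frac{189}{968} - \frac{38025}{39466} = - \frac{22133637}{19101544}$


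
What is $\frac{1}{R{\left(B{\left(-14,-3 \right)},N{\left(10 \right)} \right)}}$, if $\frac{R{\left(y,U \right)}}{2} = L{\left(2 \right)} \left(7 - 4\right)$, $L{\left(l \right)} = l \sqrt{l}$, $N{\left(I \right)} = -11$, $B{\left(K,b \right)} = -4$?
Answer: $\frac{\sqrt{2}}{24} \approx 0.058926$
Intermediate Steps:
$L{\left(l \right)} = l^{\frac{3}{2}}$
$R{\left(y,U \right)} = 12 \sqrt{2}$ ($R{\left(y,U \right)} = 2 \cdot 2^{\frac{3}{2}} \left(7 - 4\right) = 2 \cdot 2 \sqrt{2} \cdot 3 = 2 \cdot 6 \sqrt{2} = 12 \sqrt{2}$)
$\frac{1}{R{\left(B{\left(-14,-3 \right)},N{\left(10 \right)} \right)}} = \frac{1}{12 \sqrt{2}} = \frac{\sqrt{2}}{24}$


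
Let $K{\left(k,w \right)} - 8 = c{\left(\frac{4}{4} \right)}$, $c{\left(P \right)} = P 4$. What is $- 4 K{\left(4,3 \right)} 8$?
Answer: $-384$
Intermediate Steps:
$c{\left(P \right)} = 4 P$
$K{\left(k,w \right)} = 12$ ($K{\left(k,w \right)} = 8 + 4 \cdot \frac{4}{4} = 8 + 4 \cdot 4 \cdot \frac{1}{4} = 8 + 4 \cdot 1 = 8 + 4 = 12$)
$- 4 K{\left(4,3 \right)} 8 = \left(-4\right) 12 \cdot 8 = \left(-48\right) 8 = -384$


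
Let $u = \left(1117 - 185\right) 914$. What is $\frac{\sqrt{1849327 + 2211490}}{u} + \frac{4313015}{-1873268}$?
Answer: $- \frac{4313015}{1873268} + \frac{\sqrt{4060817}}{851848} \approx -2.3$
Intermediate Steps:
$u = 851848$ ($u = 932 \cdot 914 = 851848$)
$\frac{\sqrt{1849327 + 2211490}}{u} + \frac{4313015}{-1873268} = \frac{\sqrt{1849327 + 2211490}}{851848} + \frac{4313015}{-1873268} = \sqrt{4060817} \cdot \frac{1}{851848} + 4313015 \left(- \frac{1}{1873268}\right) = \frac{\sqrt{4060817}}{851848} - \frac{4313015}{1873268} = - \frac{4313015}{1873268} + \frac{\sqrt{4060817}}{851848}$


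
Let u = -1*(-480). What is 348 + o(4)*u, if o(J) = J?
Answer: 2268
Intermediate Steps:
u = 480
348 + o(4)*u = 348 + 4*480 = 348 + 1920 = 2268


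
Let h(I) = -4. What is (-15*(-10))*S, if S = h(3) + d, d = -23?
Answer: -4050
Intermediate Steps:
S = -27 (S = -4 - 23 = -27)
(-15*(-10))*S = -15*(-10)*(-27) = 150*(-27) = -4050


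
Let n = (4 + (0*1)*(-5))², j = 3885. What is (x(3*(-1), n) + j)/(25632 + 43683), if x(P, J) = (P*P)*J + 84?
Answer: 1371/23105 ≈ 0.059338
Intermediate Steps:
n = 16 (n = (4 + 0*(-5))² = (4 + 0)² = 4² = 16)
x(P, J) = 84 + J*P² (x(P, J) = P²*J + 84 = J*P² + 84 = 84 + J*P²)
(x(3*(-1), n) + j)/(25632 + 43683) = ((84 + 16*(3*(-1))²) + 3885)/(25632 + 43683) = ((84 + 16*(-3)²) + 3885)/69315 = ((84 + 16*9) + 3885)*(1/69315) = ((84 + 144) + 3885)*(1/69315) = (228 + 3885)*(1/69315) = 4113*(1/69315) = 1371/23105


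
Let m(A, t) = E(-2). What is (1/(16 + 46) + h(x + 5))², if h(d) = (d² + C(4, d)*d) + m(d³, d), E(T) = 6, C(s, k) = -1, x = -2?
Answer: 555025/3844 ≈ 144.39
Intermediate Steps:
m(A, t) = 6
h(d) = 6 + d² - d (h(d) = (d² - d) + 6 = 6 + d² - d)
(1/(16 + 46) + h(x + 5))² = (1/(16 + 46) + (6 + (-2 + 5)² - (-2 + 5)))² = (1/62 + (6 + 3² - 1*3))² = (1/62 + (6 + 9 - 3))² = (1/62 + 12)² = (745/62)² = 555025/3844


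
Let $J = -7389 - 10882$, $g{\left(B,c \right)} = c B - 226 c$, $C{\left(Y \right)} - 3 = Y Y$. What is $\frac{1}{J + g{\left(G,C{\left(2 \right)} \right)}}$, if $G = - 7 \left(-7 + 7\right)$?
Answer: $- \frac{1}{19853} \approx -5.037 \cdot 10^{-5}$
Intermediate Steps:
$C{\left(Y \right)} = 3 + Y^{2}$ ($C{\left(Y \right)} = 3 + Y Y = 3 + Y^{2}$)
$G = 0$ ($G = \left(-7\right) 0 = 0$)
$g{\left(B,c \right)} = - 226 c + B c$ ($g{\left(B,c \right)} = B c - 226 c = - 226 c + B c$)
$J = -18271$
$\frac{1}{J + g{\left(G,C{\left(2 \right)} \right)}} = \frac{1}{-18271 + \left(3 + 2^{2}\right) \left(-226 + 0\right)} = \frac{1}{-18271 + \left(3 + 4\right) \left(-226\right)} = \frac{1}{-18271 + 7 \left(-226\right)} = \frac{1}{-18271 - 1582} = \frac{1}{-19853} = - \frac{1}{19853}$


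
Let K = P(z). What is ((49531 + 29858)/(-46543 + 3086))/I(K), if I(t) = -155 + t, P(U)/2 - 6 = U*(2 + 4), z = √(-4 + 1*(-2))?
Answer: 11352627/926199041 + 952668*I*√6/926199041 ≈ 0.012257 + 0.0025195*I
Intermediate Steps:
z = I*√6 (z = √(-4 - 2) = √(-6) = I*√6 ≈ 2.4495*I)
P(U) = 12 + 12*U (P(U) = 12 + 2*(U*(2 + 4)) = 12 + 2*(U*6) = 12 + 2*(6*U) = 12 + 12*U)
K = 12 + 12*I*√6 (K = 12 + 12*(I*√6) = 12 + 12*I*√6 ≈ 12.0 + 29.394*I)
((49531 + 29858)/(-46543 + 3086))/I(K) = ((49531 + 29858)/(-46543 + 3086))/(-155 + (12 + 12*I*√6)) = (79389/(-43457))/(-143 + 12*I*√6) = (79389*(-1/43457))/(-143 + 12*I*√6) = -79389/(43457*(-143 + 12*I*√6))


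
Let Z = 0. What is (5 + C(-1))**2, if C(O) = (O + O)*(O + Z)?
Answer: 49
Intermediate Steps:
C(O) = 2*O**2 (C(O) = (O + O)*(O + 0) = (2*O)*O = 2*O**2)
(5 + C(-1))**2 = (5 + 2*(-1)**2)**2 = (5 + 2*1)**2 = (5 + 2)**2 = 7**2 = 49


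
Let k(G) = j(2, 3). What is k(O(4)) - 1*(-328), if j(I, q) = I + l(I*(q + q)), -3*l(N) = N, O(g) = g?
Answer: 326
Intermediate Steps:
l(N) = -N/3
j(I, q) = I - 2*I*q/3 (j(I, q) = I - I*(q + q)/3 = I - I*2*q/3 = I - 2*I*q/3)
k(G) = -2 (k(G) = (⅓)*2*(3 - 2*3) = (⅓)*2*(3 - 6) = (⅓)*2*(-3) = -2)
k(O(4)) - 1*(-328) = -2 - 1*(-328) = -2 + 328 = 326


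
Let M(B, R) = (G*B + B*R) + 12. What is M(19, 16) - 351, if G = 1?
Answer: -16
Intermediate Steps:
M(B, R) = 12 + B + B*R (M(B, R) = (1*B + B*R) + 12 = (B + B*R) + 12 = 12 + B + B*R)
M(19, 16) - 351 = (12 + 19 + 19*16) - 351 = (12 + 19 + 304) - 351 = 335 - 351 = -16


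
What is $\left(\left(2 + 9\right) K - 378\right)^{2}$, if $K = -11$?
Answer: $249001$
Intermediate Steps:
$\left(\left(2 + 9\right) K - 378\right)^{2} = \left(\left(2 + 9\right) \left(-11\right) - 378\right)^{2} = \left(11 \left(-11\right) - 378\right)^{2} = \left(-121 - 378\right)^{2} = \left(-499\right)^{2} = 249001$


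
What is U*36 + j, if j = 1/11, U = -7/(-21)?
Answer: 133/11 ≈ 12.091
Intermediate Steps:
U = ⅓ (U = -7*(-1/21) = ⅓ ≈ 0.33333)
j = 1/11 ≈ 0.090909
U*36 + j = (⅓)*36 + 1/11 = 12 + 1/11 = 133/11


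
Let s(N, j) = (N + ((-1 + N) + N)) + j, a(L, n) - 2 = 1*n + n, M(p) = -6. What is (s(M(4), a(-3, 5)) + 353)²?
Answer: 119716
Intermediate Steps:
a(L, n) = 2 + 2*n (a(L, n) = 2 + (1*n + n) = 2 + (n + n) = 2 + 2*n)
s(N, j) = -1 + j + 3*N (s(N, j) = (N + (-1 + 2*N)) + j = (-1 + 3*N) + j = -1 + j + 3*N)
(s(M(4), a(-3, 5)) + 353)² = ((-1 + (2 + 2*5) + 3*(-6)) + 353)² = ((-1 + (2 + 10) - 18) + 353)² = ((-1 + 12 - 18) + 353)² = (-7 + 353)² = 346² = 119716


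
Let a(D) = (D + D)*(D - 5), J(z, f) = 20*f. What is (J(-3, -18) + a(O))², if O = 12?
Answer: 36864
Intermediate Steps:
a(D) = 2*D*(-5 + D) (a(D) = (2*D)*(-5 + D) = 2*D*(-5 + D))
(J(-3, -18) + a(O))² = (20*(-18) + 2*12*(-5 + 12))² = (-360 + 2*12*7)² = (-360 + 168)² = (-192)² = 36864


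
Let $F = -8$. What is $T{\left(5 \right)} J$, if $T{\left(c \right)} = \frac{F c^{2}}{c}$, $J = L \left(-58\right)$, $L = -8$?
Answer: $-18560$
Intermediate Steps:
$J = 464$ ($J = \left(-8\right) \left(-58\right) = 464$)
$T{\left(c \right)} = - 8 c$ ($T{\left(c \right)} = \frac{\left(-8\right) c^{2}}{c} = - 8 c$)
$T{\left(5 \right)} J = \left(-8\right) 5 \cdot 464 = \left(-40\right) 464 = -18560$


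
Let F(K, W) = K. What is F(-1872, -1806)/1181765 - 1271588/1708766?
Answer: -57919884722/77667686615 ≈ -0.74574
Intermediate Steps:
F(-1872, -1806)/1181765 - 1271588/1708766 = -1872/1181765 - 1271588/1708766 = -1872*1/1181765 - 1271588*1/1708766 = -144/90905 - 635794/854383 = -57919884722/77667686615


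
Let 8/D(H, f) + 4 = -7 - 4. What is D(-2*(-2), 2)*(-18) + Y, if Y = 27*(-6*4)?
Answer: -3192/5 ≈ -638.40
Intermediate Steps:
D(H, f) = -8/15 (D(H, f) = 8/(-4 + (-7 - 4)) = 8/(-4 - 11) = 8/(-15) = 8*(-1/15) = -8/15)
Y = -648 (Y = 27*(-24) = -648)
D(-2*(-2), 2)*(-18) + Y = -8/15*(-18) - 648 = 48/5 - 648 = -3192/5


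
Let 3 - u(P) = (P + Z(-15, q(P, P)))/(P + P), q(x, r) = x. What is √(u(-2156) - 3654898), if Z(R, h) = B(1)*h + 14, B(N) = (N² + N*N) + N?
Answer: 5*I*√3467181487/154 ≈ 1911.8*I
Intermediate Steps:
B(N) = N + 2*N² (B(N) = (N² + N²) + N = 2*N² + N = N + 2*N²)
Z(R, h) = 14 + 3*h (Z(R, h) = (1*(1 + 2*1))*h + 14 = (1*(1 + 2))*h + 14 = (1*3)*h + 14 = 3*h + 14 = 14 + 3*h)
u(P) = 3 - (14 + 4*P)/(2*P) (u(P) = 3 - (P + (14 + 3*P))/(P + P) = 3 - (14 + 4*P)/(2*P))
√(u(-2156) - 3654898) = √((-7 - 2156)/(-2156) - 3654898) = √(-1/2156*(-2163) - 3654898) = √(309/308 - 3654898) = √(-1125708275/308) = 5*I*√3467181487/154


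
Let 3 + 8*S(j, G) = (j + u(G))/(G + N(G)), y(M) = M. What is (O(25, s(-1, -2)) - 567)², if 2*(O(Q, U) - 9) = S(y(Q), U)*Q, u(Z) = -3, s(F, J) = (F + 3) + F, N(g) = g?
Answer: 1190281/4 ≈ 2.9757e+5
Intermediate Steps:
s(F, J) = 3 + 2*F (s(F, J) = (3 + F) + F = 3 + 2*F)
S(j, G) = -3/8 + (-3 + j)/(16*G) (S(j, G) = -3/8 + ((j - 3)/(G + G))/8 = -3/8 + ((-3 + j)/((2*G)))/8 = -3/8 + ((-3 + j)*(1/(2*G)))/8 = -3/8 + ((-3 + j)/(2*G))/8 = -3/8 + (-3 + j)/(16*G))
O(Q, U) = 9 + Q*(-3 + Q - 6*U)/(32*U) (O(Q, U) = 9 + (((-3 + Q - 6*U)/(16*U))*Q)/2 = 9 + (Q*(-3 + Q - 6*U)/(16*U))/2 = 9 + Q*(-3 + Q - 6*U)/(32*U))
(O(25, s(-1, -2)) - 567)² = ((288*(3 + 2*(-1)) - 1*25*(3 - 1*25 + 6*(3 + 2*(-1))))/(32*(3 + 2*(-1))) - 567)² = ((288*(3 - 2) - 1*25*(3 - 25 + 6*(3 - 2)))/(32*(3 - 2)) - 567)² = ((1/32)*(288*1 - 1*25*(3 - 25 + 6*1))/1 - 567)² = ((1/32)*1*(288 - 1*25*(3 - 25 + 6)) - 567)² = ((1/32)*1*(288 - 1*25*(-16)) - 567)² = ((1/32)*1*(288 + 400) - 567)² = ((1/32)*1*688 - 567)² = (43/2 - 567)² = (-1091/2)² = 1190281/4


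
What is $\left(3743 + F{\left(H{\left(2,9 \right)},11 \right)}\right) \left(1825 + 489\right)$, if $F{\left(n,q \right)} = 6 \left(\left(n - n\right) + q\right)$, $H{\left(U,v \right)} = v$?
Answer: $8814026$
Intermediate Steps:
$F{\left(n,q \right)} = 6 q$ ($F{\left(n,q \right)} = 6 \left(0 + q\right) = 6 q$)
$\left(3743 + F{\left(H{\left(2,9 \right)},11 \right)}\right) \left(1825 + 489\right) = \left(3743 + 6 \cdot 11\right) \left(1825 + 489\right) = \left(3743 + 66\right) 2314 = 3809 \cdot 2314 = 8814026$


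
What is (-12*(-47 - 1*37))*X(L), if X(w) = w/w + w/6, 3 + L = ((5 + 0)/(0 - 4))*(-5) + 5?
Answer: 2394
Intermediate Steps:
L = 33/4 (L = -3 + (((5 + 0)/(0 - 4))*(-5) + 5) = -3 + ((5/(-4))*(-5) + 5) = -3 + ((5*(-¼))*(-5) + 5) = -3 + (-5/4*(-5) + 5) = -3 + (25/4 + 5) = -3 + 45/4 = 33/4 ≈ 8.2500)
X(w) = 1 + w/6 (X(w) = 1 + w*(⅙) = 1 + w/6)
(-12*(-47 - 1*37))*X(L) = (-12*(-47 - 1*37))*(1 + (⅙)*(33/4)) = (-12*(-47 - 37))*(1 + 11/8) = -12*(-84)*(19/8) = 1008*(19/8) = 2394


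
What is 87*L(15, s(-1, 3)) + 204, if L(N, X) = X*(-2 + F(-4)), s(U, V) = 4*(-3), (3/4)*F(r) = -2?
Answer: 5076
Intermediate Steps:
F(r) = -8/3 (F(r) = (4/3)*(-2) = -8/3)
s(U, V) = -12
L(N, X) = -14*X/3 (L(N, X) = X*(-2 - 8/3) = X*(-14/3) = -14*X/3)
87*L(15, s(-1, 3)) + 204 = 87*(-14/3*(-12)) + 204 = 87*56 + 204 = 4872 + 204 = 5076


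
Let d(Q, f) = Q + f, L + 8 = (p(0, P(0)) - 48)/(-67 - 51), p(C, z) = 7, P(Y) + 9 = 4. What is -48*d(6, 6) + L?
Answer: -68871/118 ≈ -583.65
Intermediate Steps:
P(Y) = -5 (P(Y) = -9 + 4 = -5)
L = -903/118 (L = -8 + (7 - 48)/(-67 - 51) = -8 - 41/(-118) = -8 - 41*(-1/118) = -8 + 41/118 = -903/118 ≈ -7.6525)
-48*d(6, 6) + L = -48*(6 + 6) - 903/118 = -48*12 - 903/118 = -576 - 903/118 = -68871/118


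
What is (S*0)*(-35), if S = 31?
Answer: 0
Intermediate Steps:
(S*0)*(-35) = (31*0)*(-35) = 0*(-35) = 0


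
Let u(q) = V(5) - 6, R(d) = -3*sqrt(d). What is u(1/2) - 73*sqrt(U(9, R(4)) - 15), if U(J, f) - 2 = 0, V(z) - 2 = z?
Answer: 1 - 73*I*sqrt(13) ≈ 1.0 - 263.21*I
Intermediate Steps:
V(z) = 2 + z
U(J, f) = 2 (U(J, f) = 2 + 0 = 2)
u(q) = 1 (u(q) = (2 + 5) - 6 = 7 - 6 = 1)
u(1/2) - 73*sqrt(U(9, R(4)) - 15) = 1 - 73*sqrt(2 - 15) = 1 - 73*I*sqrt(13)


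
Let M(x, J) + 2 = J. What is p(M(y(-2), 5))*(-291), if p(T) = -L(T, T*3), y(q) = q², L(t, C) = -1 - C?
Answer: -2910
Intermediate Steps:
M(x, J) = -2 + J
p(T) = 1 + 3*T (p(T) = -(-1 - T*3) = -(-1 - 3*T) = 1 + 3*T)
p(M(y(-2), 5))*(-291) = (1 + 3*(-2 + 5))*(-291) = (1 + 3*3)*(-291) = (1 + 9)*(-291) = 10*(-291) = -2910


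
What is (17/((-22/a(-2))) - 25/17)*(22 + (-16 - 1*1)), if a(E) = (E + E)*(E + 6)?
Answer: 10185/187 ≈ 54.465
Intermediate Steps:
a(E) = 2*E*(6 + E) (a(E) = (2*E)*(6 + E) = 2*E*(6 + E))
(17/((-22/a(-2))) - 25/17)*(22 + (-16 - 1*1)) = (17/((-22*(-1/(4*(6 - 2))))) - 25/17)*(22 + (-16 - 1*1)) = (17/((-22/(2*(-2)*4))) - 25*1/17)*(22 + (-16 - 1)) = (17/((-22/(-16))) - 25/17)*(22 - 17) = (17/((-22*(-1/16))) - 25/17)*5 = (17/(11/8) - 25/17)*5 = (17*(8/11) - 25/17)*5 = (136/11 - 25/17)*5 = (2037/187)*5 = 10185/187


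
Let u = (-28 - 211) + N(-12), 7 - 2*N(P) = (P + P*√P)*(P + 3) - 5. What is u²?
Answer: 47377 + 61992*I*√3 ≈ 47377.0 + 1.0737e+5*I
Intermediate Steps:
N(P) = 6 - (3 + P)*(P + P^(3/2))/2 (N(P) = 7/2 - ((P + P*√P)*(P + 3) - 5)/2 = 7/2 - ((P + P^(3/2))*(3 + P) - 5)/2 = 7/2 - ((3 + P)*(P + P^(3/2)) - 5)/2 = 7/2 - (-5 + (3 + P)*(P + P^(3/2)))/2 = 7/2 + (5/2 - (3 + P)*(P + P^(3/2))/2) = 6 - (3 + P)*(P + P^(3/2))/2)
u = -287 - 108*I*√3 (u = (-28 - 211) + (6 - 3/2*(-12) - (-36)*I*√3 - ½*(-12)² - 144*I*√3) = -239 + (6 + 18 - (-36)*I*√3 - ½*144 - 144*I*√3) = -239 + (6 + 18 + 36*I*√3 - 72 - 144*I*√3) = -239 + (-48 - 108*I*√3) = -287 - 108*I*√3 ≈ -287.0 - 187.06*I)
u² = (-287 - 108*I*√3)²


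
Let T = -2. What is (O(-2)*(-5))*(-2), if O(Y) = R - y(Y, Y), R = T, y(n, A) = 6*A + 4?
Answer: 60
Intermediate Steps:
y(n, A) = 4 + 6*A
R = -2
O(Y) = -6 - 6*Y (O(Y) = -2 - (4 + 6*Y) = -2 + (-4 - 6*Y) = -6 - 6*Y)
(O(-2)*(-5))*(-2) = ((-6 - 6*(-2))*(-5))*(-2) = ((-6 + 12)*(-5))*(-2) = (6*(-5))*(-2) = -30*(-2) = 60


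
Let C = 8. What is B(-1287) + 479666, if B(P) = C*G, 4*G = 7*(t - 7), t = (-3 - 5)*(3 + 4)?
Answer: 478784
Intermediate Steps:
t = -56 (t = -8*7 = -56)
G = -441/4 (G = (7*(-56 - 7))/4 = (7*(-63))/4 = (¼)*(-441) = -441/4 ≈ -110.25)
B(P) = -882 (B(P) = 8*(-441/4) = -882)
B(-1287) + 479666 = -882 + 479666 = 478784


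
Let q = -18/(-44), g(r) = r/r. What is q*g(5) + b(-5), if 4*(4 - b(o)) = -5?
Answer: 249/44 ≈ 5.6591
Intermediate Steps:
g(r) = 1
q = 9/22 (q = -18*(-1/44) = 9/22 ≈ 0.40909)
b(o) = 21/4 (b(o) = 4 - ¼*(-5) = 4 + 5/4 = 21/4)
q*g(5) + b(-5) = (9/22)*1 + 21/4 = 9/22 + 21/4 = 249/44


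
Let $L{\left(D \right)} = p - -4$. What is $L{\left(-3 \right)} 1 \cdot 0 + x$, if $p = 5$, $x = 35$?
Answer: $35$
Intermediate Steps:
$L{\left(D \right)} = 9$ ($L{\left(D \right)} = 5 - -4 = 5 + 4 = 9$)
$L{\left(-3 \right)} 1 \cdot 0 + x = 9 \cdot 1 \cdot 0 + 35 = 9 \cdot 0 + 35 = 0 + 35 = 35$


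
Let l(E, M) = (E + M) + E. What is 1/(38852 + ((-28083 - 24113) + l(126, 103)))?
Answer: -1/12989 ≈ -7.6988e-5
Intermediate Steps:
l(E, M) = M + 2*E
1/(38852 + ((-28083 - 24113) + l(126, 103))) = 1/(38852 + ((-28083 - 24113) + (103 + 2*126))) = 1/(38852 + (-52196 + (103 + 252))) = 1/(38852 + (-52196 + 355)) = 1/(38852 - 51841) = 1/(-12989) = -1/12989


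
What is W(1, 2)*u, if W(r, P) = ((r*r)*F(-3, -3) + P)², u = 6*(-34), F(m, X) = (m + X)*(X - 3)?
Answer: -294576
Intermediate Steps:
F(m, X) = (-3 + X)*(X + m) (F(m, X) = (X + m)*(-3 + X) = (-3 + X)*(X + m))
u = -204
W(r, P) = (P + 36*r²)² (W(r, P) = ((r*r)*((-3)² - 3*(-3) - 3*(-3) - 3*(-3)) + P)² = (r²*(9 + 9 + 9 + 9) + P)² = (r²*36 + P)² = (36*r² + P)² = (P + 36*r²)²)
W(1, 2)*u = (2 + 36*1²)²*(-204) = (2 + 36*1)²*(-204) = (2 + 36)²*(-204) = 38²*(-204) = 1444*(-204) = -294576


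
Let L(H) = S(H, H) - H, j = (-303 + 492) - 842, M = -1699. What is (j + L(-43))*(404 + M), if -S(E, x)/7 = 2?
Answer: 808080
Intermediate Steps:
S(E, x) = -14 (S(E, x) = -7*2 = -14)
j = -653 (j = 189 - 842 = -653)
L(H) = -14 - H
(j + L(-43))*(404 + M) = (-653 + (-14 - 1*(-43)))*(404 - 1699) = (-653 + (-14 + 43))*(-1295) = (-653 + 29)*(-1295) = -624*(-1295) = 808080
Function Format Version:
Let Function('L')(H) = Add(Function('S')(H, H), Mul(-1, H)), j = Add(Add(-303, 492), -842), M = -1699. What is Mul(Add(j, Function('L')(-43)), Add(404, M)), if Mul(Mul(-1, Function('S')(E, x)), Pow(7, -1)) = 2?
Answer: 808080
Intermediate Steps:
Function('S')(E, x) = -14 (Function('S')(E, x) = Mul(-7, 2) = -14)
j = -653 (j = Add(189, -842) = -653)
Function('L')(H) = Add(-14, Mul(-1, H))
Mul(Add(j, Function('L')(-43)), Add(404, M)) = Mul(Add(-653, Add(-14, Mul(-1, -43))), Add(404, -1699)) = Mul(Add(-653, Add(-14, 43)), -1295) = Mul(Add(-653, 29), -1295) = Mul(-624, -1295) = 808080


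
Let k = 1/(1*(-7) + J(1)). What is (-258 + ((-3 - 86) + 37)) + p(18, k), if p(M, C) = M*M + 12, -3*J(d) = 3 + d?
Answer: 26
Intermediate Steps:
J(d) = -1 - d/3 (J(d) = -(3 + d)/3 = -1 - d/3)
k = -3/25 (k = 1/(1*(-7) + (-1 - ⅓*1)) = 1/(-7 + (-1 - ⅓)) = 1/(-7 - 4/3) = 1/(-25/3) = -3/25 ≈ -0.12000)
p(M, C) = 12 + M² (p(M, C) = M² + 12 = 12 + M²)
(-258 + ((-3 - 86) + 37)) + p(18, k) = (-258 + ((-3 - 86) + 37)) + (12 + 18²) = (-258 + (-89 + 37)) + (12 + 324) = (-258 - 52) + 336 = -310 + 336 = 26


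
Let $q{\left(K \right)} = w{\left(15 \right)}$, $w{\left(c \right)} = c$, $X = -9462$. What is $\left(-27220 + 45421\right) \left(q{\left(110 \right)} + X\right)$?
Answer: $-171944847$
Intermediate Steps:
$q{\left(K \right)} = 15$
$\left(-27220 + 45421\right) \left(q{\left(110 \right)} + X\right) = \left(-27220 + 45421\right) \left(15 - 9462\right) = 18201 \left(-9447\right) = -171944847$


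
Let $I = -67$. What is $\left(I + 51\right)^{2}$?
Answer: $256$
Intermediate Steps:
$\left(I + 51\right)^{2} = \left(-67 + 51\right)^{2} = \left(-16\right)^{2} = 256$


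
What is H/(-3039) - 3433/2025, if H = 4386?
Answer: -6438179/2051325 ≈ -3.1385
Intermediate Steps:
H/(-3039) - 3433/2025 = 4386/(-3039) - 3433/2025 = 4386*(-1/3039) - 3433*1/2025 = -1462/1013 - 3433/2025 = -6438179/2051325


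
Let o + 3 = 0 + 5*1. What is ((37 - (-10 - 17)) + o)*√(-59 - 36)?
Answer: 66*I*√95 ≈ 643.29*I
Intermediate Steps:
o = 2 (o = -3 + (0 + 5*1) = -3 + (0 + 5) = -3 + 5 = 2)
((37 - (-10 - 17)) + o)*√(-59 - 36) = ((37 - (-10 - 17)) + 2)*√(-59 - 36) = ((37 - 1*(-27)) + 2)*√(-95) = ((37 + 27) + 2)*(I*√95) = (64 + 2)*(I*√95) = 66*(I*√95) = 66*I*√95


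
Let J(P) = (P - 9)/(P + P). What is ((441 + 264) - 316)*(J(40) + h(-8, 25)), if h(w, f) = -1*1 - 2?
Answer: -81301/80 ≈ -1016.3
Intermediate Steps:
h(w, f) = -3 (h(w, f) = -1 - 2 = -3)
J(P) = (-9 + P)/(2*P) (J(P) = (-9 + P)/((2*P)) = (-9 + P)*(1/(2*P)) = (-9 + P)/(2*P))
((441 + 264) - 316)*(J(40) + h(-8, 25)) = ((441 + 264) - 316)*((½)*(-9 + 40)/40 - 3) = (705 - 316)*((½)*(1/40)*31 - 3) = 389*(31/80 - 3) = 389*(-209/80) = -81301/80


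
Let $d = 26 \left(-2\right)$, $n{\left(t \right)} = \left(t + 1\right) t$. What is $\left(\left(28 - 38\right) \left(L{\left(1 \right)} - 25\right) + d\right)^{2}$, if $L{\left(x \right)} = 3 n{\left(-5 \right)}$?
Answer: $161604$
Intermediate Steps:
$n{\left(t \right)} = t \left(1 + t\right)$ ($n{\left(t \right)} = \left(1 + t\right) t = t \left(1 + t\right)$)
$L{\left(x \right)} = 60$ ($L{\left(x \right)} = 3 \left(- 5 \left(1 - 5\right)\right) = 3 \left(\left(-5\right) \left(-4\right)\right) = 3 \cdot 20 = 60$)
$d = -52$
$\left(\left(28 - 38\right) \left(L{\left(1 \right)} - 25\right) + d\right)^{2} = \left(\left(28 - 38\right) \left(60 - 25\right) - 52\right)^{2} = \left(\left(-10\right) 35 - 52\right)^{2} = \left(-350 - 52\right)^{2} = \left(-402\right)^{2} = 161604$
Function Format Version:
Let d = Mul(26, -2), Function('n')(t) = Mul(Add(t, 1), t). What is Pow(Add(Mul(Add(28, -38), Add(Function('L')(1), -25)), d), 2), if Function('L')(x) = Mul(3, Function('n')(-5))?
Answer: 161604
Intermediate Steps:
Function('n')(t) = Mul(t, Add(1, t)) (Function('n')(t) = Mul(Add(1, t), t) = Mul(t, Add(1, t)))
Function('L')(x) = 60 (Function('L')(x) = Mul(3, Mul(-5, Add(1, -5))) = Mul(3, Mul(-5, -4)) = Mul(3, 20) = 60)
d = -52
Pow(Add(Mul(Add(28, -38), Add(Function('L')(1), -25)), d), 2) = Pow(Add(Mul(Add(28, -38), Add(60, -25)), -52), 2) = Pow(Add(Mul(-10, 35), -52), 2) = Pow(Add(-350, -52), 2) = Pow(-402, 2) = 161604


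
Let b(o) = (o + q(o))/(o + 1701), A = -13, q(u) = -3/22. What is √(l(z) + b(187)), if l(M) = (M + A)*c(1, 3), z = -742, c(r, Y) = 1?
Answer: I*√20349764281/5192 ≈ 27.475*I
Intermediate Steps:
q(u) = -3/22 (q(u) = -3*1/22 = -3/22)
b(o) = (-3/22 + o)/(1701 + o) (b(o) = (o - 3/22)/(o + 1701) = (-3/22 + o)/(1701 + o))
l(M) = -13 + M (l(M) = (M - 13)*1 = (-13 + M)*1 = -13 + M)
√(l(z) + b(187)) = √((-13 - 742) + (-3/22 + 187)/(1701 + 187)) = √(-755 + (4111/22)/1888) = √(-755 + (1/1888)*(4111/22)) = √(-755 + 4111/41536) = √(-31355569/41536) = I*√20349764281/5192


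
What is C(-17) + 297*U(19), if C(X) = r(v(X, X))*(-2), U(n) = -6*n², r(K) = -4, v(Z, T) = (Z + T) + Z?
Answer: -643294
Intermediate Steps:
v(Z, T) = T + 2*Z (v(Z, T) = (T + Z) + Z = T + 2*Z)
C(X) = 8 (C(X) = -4*(-2) = 8)
C(-17) + 297*U(19) = 8 + 297*(-6*19²) = 8 + 297*(-6*361) = 8 + 297*(-2166) = 8 - 643302 = -643294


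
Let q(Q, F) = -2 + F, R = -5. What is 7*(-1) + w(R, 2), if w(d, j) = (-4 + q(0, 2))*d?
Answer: 13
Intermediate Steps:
w(d, j) = -4*d (w(d, j) = (-4 + (-2 + 2))*d = (-4 + 0)*d = -4*d)
7*(-1) + w(R, 2) = 7*(-1) - 4*(-5) = -7 + 20 = 13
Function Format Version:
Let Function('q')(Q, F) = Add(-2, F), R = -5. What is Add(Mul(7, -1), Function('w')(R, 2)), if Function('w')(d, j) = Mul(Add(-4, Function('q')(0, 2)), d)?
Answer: 13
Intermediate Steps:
Function('w')(d, j) = Mul(-4, d) (Function('w')(d, j) = Mul(Add(-4, Add(-2, 2)), d) = Mul(Add(-4, 0), d) = Mul(-4, d))
Add(Mul(7, -1), Function('w')(R, 2)) = Add(Mul(7, -1), Mul(-4, -5)) = Add(-7, 20) = 13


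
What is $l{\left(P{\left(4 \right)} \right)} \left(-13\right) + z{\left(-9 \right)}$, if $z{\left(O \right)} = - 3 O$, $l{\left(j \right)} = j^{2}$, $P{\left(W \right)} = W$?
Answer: $-181$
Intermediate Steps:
$l{\left(P{\left(4 \right)} \right)} \left(-13\right) + z{\left(-9 \right)} = 4^{2} \left(-13\right) - -27 = 16 \left(-13\right) + 27 = -208 + 27 = -181$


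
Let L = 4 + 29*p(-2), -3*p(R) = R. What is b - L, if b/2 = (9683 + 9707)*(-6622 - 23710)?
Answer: -3528824950/3 ≈ -1.1763e+9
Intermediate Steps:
p(R) = -R/3
L = 70/3 (L = 4 + 29*(-⅓*(-2)) = 4 + 29*(⅔) = 4 + 58/3 = 70/3 ≈ 23.333)
b = -1176274960 (b = 2*((9683 + 9707)*(-6622 - 23710)) = 2*(19390*(-30332)) = 2*(-588137480) = -1176274960)
b - L = -1176274960 - 1*70/3 = -1176274960 - 70/3 = -3528824950/3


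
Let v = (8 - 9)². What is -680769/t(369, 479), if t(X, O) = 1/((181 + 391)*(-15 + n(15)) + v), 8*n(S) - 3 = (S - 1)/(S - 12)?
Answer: 10934284755/2 ≈ 5.4671e+9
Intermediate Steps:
n(S) = 3/8 + (-1 + S)/(8*(-12 + S)) (n(S) = 3/8 + ((S - 1)/(S - 12))/8 = 3/8 + ((-1 + S)/(-12 + S))/8 = 3/8 + (-1 + S)/(8*(-12 + S)))
v = 1 (v = (-1)² = 1)
t(X, O) = -6/48185 (t(X, O) = 1/((181 + 391)*(-15 + (-37 + 4*15)/(8*(-12 + 15))) + 1) = 1/(572*(-15 + (⅛)*(-37 + 60)/3) + 1) = 1/(572*(-15 + (⅛)*(⅓)*23) + 1) = 1/(572*(-15 + 23/24) + 1) = 1/(572*(-337/24) + 1) = 1/(-48191/6 + 1) = 1/(-48185/6) = -6/48185)
-680769/t(369, 479) = -680769/(-6/48185) = -680769*(-48185/6) = 10934284755/2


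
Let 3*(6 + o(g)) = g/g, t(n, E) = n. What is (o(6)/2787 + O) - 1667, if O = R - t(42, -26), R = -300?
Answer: -16797266/8361 ≈ -2009.0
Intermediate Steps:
o(g) = -17/3 (o(g) = -6 + (g/g)/3 = -6 + (⅓)*1 = -6 + ⅓ = -17/3)
O = -342 (O = -300 - 1*42 = -300 - 42 = -342)
(o(6)/2787 + O) - 1667 = (-17/3/2787 - 342) - 1667 = (-17/3*1/2787 - 342) - 1667 = (-17/8361 - 342) - 1667 = -2859479/8361 - 1667 = -16797266/8361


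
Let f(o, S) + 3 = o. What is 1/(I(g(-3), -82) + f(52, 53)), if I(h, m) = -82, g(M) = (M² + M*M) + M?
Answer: -1/33 ≈ -0.030303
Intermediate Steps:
f(o, S) = -3 + o
g(M) = M + 2*M² (g(M) = (M² + M²) + M = 2*M² + M = M + 2*M²)
1/(I(g(-3), -82) + f(52, 53)) = 1/(-82 + (-3 + 52)) = 1/(-82 + 49) = 1/(-33) = -1/33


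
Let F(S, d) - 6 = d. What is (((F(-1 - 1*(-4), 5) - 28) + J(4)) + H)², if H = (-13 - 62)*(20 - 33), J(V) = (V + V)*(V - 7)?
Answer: 872356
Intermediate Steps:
F(S, d) = 6 + d
J(V) = 2*V*(-7 + V) (J(V) = (2*V)*(-7 + V) = 2*V*(-7 + V))
H = 975 (H = -75*(-13) = 975)
(((F(-1 - 1*(-4), 5) - 28) + J(4)) + H)² = ((((6 + 5) - 28) + 2*4*(-7 + 4)) + 975)² = (((11 - 28) + 2*4*(-3)) + 975)² = ((-17 - 24) + 975)² = (-41 + 975)² = 934² = 872356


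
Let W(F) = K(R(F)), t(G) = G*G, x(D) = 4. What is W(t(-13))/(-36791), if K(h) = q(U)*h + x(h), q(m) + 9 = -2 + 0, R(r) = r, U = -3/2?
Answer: 1855/36791 ≈ 0.050420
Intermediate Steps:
U = -3/2 (U = -3*½ = -3/2 ≈ -1.5000)
t(G) = G²
q(m) = -11 (q(m) = -9 + (-2 + 0) = -9 - 2 = -11)
K(h) = 4 - 11*h (K(h) = -11*h + 4 = 4 - 11*h)
W(F) = 4 - 11*F
W(t(-13))/(-36791) = (4 - 11*(-13)²)/(-36791) = (4 - 11*169)*(-1/36791) = (4 - 1859)*(-1/36791) = -1855*(-1/36791) = 1855/36791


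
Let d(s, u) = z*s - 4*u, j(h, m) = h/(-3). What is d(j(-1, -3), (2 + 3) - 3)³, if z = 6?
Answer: -216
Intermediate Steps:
j(h, m) = -h/3 (j(h, m) = h*(-⅓) = -h/3)
d(s, u) = -4*u + 6*s (d(s, u) = 6*s - 4*u = -4*u + 6*s)
d(j(-1, -3), (2 + 3) - 3)³ = (-4*((2 + 3) - 3) + 6*(-⅓*(-1)))³ = (-4*(5 - 3) + 6*(⅓))³ = (-4*2 + 2)³ = (-8 + 2)³ = (-6)³ = -216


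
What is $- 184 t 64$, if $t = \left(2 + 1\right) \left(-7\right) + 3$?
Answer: $211968$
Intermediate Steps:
$t = -18$ ($t = 3 \left(-7\right) + 3 = -21 + 3 = -18$)
$- 184 t 64 = \left(-184\right) \left(-18\right) 64 = 3312 \cdot 64 = 211968$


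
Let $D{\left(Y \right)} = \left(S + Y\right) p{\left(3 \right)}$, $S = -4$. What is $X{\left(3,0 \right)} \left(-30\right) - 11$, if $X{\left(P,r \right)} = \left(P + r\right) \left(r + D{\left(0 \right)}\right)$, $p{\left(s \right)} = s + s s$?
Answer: $4309$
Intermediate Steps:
$p{\left(s \right)} = s + s^{2}$
$D{\left(Y \right)} = -48 + 12 Y$ ($D{\left(Y \right)} = \left(-4 + Y\right) 3 \left(1 + 3\right) = \left(-4 + Y\right) 3 \cdot 4 = \left(-4 + Y\right) 12 = -48 + 12 Y$)
$X{\left(P,r \right)} = \left(-48 + r\right) \left(P + r\right)$ ($X{\left(P,r \right)} = \left(P + r\right) \left(r + \left(-48 + 12 \cdot 0\right)\right) = \left(P + r\right) \left(r + \left(-48 + 0\right)\right) = \left(P + r\right) \left(r - 48\right) = \left(P + r\right) \left(-48 + r\right) = \left(-48 + r\right) \left(P + r\right)$)
$X{\left(3,0 \right)} \left(-30\right) - 11 = \left(0^{2} - 144 - 0 + 3 \cdot 0\right) \left(-30\right) - 11 = \left(0 - 144 + 0 + 0\right) \left(-30\right) - 11 = \left(-144\right) \left(-30\right) - 11 = 4320 - 11 = 4309$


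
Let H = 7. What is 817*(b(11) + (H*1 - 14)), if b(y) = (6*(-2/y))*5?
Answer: -111929/11 ≈ -10175.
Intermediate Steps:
b(y) = -60/y (b(y) = -12/y*5 = -60/y)
817*(b(11) + (H*1 - 14)) = 817*(-60/11 + (7*1 - 14)) = 817*(-60*1/11 + (7 - 14)) = 817*(-60/11 - 7) = 817*(-137/11) = -111929/11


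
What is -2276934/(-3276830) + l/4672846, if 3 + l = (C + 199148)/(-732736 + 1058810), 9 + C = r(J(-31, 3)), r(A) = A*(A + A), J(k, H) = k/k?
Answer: 1734673590002299453/2496442427695792660 ≈ 0.69486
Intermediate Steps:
J(k, H) = 1
r(A) = 2*A**2 (r(A) = A*(2*A) = 2*A**2)
C = -7 (C = -9 + 2*1**2 = -9 + 2*1 = -9 + 2 = -7)
l = -779081/326074 (l = -3 + (-7 + 199148)/(-732736 + 1058810) = -3 + 199141/326074 = -779081/326074 ≈ -2.3893)
-2276934/(-3276830) + l/4672846 = -2276934/(-3276830) - 779081/326074/4672846 = -2276934*(-1/3276830) - 779081/326074*1/4672846 = 1138467/1638415 - 779081/1523693586604 = 1734673590002299453/2496442427695792660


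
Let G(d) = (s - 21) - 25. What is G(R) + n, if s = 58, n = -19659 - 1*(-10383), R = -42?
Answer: -9264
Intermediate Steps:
n = -9276 (n = -19659 + 10383 = -9276)
G(d) = 12 (G(d) = (58 - 21) - 25 = 37 - 25 = 12)
G(R) + n = 12 - 9276 = -9264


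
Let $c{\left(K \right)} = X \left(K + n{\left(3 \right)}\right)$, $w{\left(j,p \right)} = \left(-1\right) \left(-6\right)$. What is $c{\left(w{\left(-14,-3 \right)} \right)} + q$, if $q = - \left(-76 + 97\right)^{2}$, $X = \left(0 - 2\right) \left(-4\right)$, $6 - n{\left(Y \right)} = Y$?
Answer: $-369$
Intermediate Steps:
$n{\left(Y \right)} = 6 - Y$
$X = 8$ ($X = \left(-2\right) \left(-4\right) = 8$)
$w{\left(j,p \right)} = 6$
$q = -441$ ($q = - 21^{2} = \left(-1\right) 441 = -441$)
$c{\left(K \right)} = 24 + 8 K$ ($c{\left(K \right)} = 8 \left(K + \left(6 - 3\right)\right) = 8 \left(K + 3\right) = 8 \left(3 + K\right) = 24 + 8 K$)
$c{\left(w{\left(-14,-3 \right)} \right)} + q = \left(24 + 8 \cdot 6\right) - 441 = \left(24 + 48\right) - 441 = 72 - 441 = -369$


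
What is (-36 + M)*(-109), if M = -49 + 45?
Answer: 4360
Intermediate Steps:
M = -4
(-36 + M)*(-109) = (-36 - 4)*(-109) = -40*(-109) = 4360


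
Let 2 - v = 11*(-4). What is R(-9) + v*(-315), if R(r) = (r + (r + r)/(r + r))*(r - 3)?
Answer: -14394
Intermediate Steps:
v = 46 (v = 2 - 11*(-4) = 2 - 1*(-44) = 2 + 44 = 46)
R(r) = (1 + r)*(-3 + r) (R(r) = (r + (2*r)/((2*r)))*(-3 + r) = (r + (2*r)*(1/(2*r)))*(-3 + r) = (r + 1)*(-3 + r) = (1 + r)*(-3 + r))
R(-9) + v*(-315) = (-3 + (-9)² - 2*(-9)) + 46*(-315) = (-3 + 81 + 18) - 14490 = 96 - 14490 = -14394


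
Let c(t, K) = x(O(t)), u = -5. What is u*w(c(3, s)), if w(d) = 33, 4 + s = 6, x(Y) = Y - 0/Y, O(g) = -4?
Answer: -165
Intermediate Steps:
x(Y) = Y (x(Y) = Y - 1*0 = Y + 0 = Y)
s = 2 (s = -4 + 6 = 2)
c(t, K) = -4
u*w(c(3, s)) = -5*33 = -165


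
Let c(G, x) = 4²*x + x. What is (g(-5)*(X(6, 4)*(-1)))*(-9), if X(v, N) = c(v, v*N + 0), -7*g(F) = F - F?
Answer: 0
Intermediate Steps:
c(G, x) = 17*x (c(G, x) = 16*x + x = 17*x)
g(F) = 0 (g(F) = -(F - F)/7 = -⅐*0 = 0)
X(v, N) = 17*N*v (X(v, N) = 17*(v*N + 0) = 17*(N*v + 0) = 17*(N*v) = 17*N*v)
(g(-5)*(X(6, 4)*(-1)))*(-9) = (0*((17*4*6)*(-1)))*(-9) = (0*(408*(-1)))*(-9) = (0*(-408))*(-9) = 0*(-9) = 0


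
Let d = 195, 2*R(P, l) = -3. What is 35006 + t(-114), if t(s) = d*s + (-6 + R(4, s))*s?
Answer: 13631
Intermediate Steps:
R(P, l) = -3/2 (R(P, l) = (½)*(-3) = -3/2)
t(s) = 375*s/2 (t(s) = 195*s + (-6 - 3/2)*s = 195*s - 15*s/2 = 375*s/2)
35006 + t(-114) = 35006 + (375/2)*(-114) = 35006 - 21375 = 13631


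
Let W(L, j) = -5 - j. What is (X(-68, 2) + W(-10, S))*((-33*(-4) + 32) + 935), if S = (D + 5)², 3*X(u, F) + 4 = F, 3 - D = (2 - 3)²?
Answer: -180236/3 ≈ -60079.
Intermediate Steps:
D = 2 (D = 3 - (2 - 3)² = 3 - 1*(-1)² = 3 - 1*1 = 3 - 1 = 2)
X(u, F) = -4/3 + F/3
S = 49 (S = (2 + 5)² = 7² = 49)
(X(-68, 2) + W(-10, S))*((-33*(-4) + 32) + 935) = ((-4/3 + (⅓)*2) + (-5 - 1*49))*((-33*(-4) + 32) + 935) = ((-4/3 + ⅔) + (-5 - 49))*((132 + 32) + 935) = (-⅔ - 54)*(164 + 935) = -164/3*1099 = -180236/3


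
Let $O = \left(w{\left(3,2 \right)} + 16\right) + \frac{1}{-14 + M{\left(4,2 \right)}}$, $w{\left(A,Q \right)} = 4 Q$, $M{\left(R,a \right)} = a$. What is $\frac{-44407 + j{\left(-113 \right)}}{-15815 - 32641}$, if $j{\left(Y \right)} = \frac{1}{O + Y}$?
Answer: $\frac{47471095}{51799464} \approx 0.91644$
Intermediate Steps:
$O = \frac{287}{12}$ ($O = \left(4 \cdot 2 + 16\right) + \frac{1}{-14 + 2} = \left(8 + 16\right) + \frac{1}{-12} = 24 - \frac{1}{12} = \frac{287}{12} \approx 23.917$)
$j{\left(Y \right)} = \frac{1}{\frac{287}{12} + Y}$
$\frac{-44407 + j{\left(-113 \right)}}{-15815 - 32641} = \frac{-44407 + \frac{12}{287 + 12 \left(-113\right)}}{-15815 - 32641} = \frac{-44407 + \frac{12}{287 - 1356}}{-48456} = \left(-44407 + \frac{12}{-1069}\right) \left(- \frac{1}{48456}\right) = \left(-44407 + 12 \left(- \frac{1}{1069}\right)\right) \left(- \frac{1}{48456}\right) = \left(-44407 - \frac{12}{1069}\right) \left(- \frac{1}{48456}\right) = \left(- \frac{47471095}{1069}\right) \left(- \frac{1}{48456}\right) = \frac{47471095}{51799464}$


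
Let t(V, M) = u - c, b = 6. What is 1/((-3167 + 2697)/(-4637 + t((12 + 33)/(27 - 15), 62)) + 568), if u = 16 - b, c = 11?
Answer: 2319/1317427 ≈ 0.0017602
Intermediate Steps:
u = 10 (u = 16 - 1*6 = 16 - 6 = 10)
t(V, M) = -1 (t(V, M) = 10 - 1*11 = 10 - 11 = -1)
1/((-3167 + 2697)/(-4637 + t((12 + 33)/(27 - 15), 62)) + 568) = 1/((-3167 + 2697)/(-4637 - 1) + 568) = 1/(-470/(-4638) + 568) = 1/(-470*(-1/4638) + 568) = 1/(235/2319 + 568) = 1/(1317427/2319) = 2319/1317427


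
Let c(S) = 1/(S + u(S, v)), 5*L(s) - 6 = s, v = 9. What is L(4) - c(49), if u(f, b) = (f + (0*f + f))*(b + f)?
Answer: 11465/5733 ≈ 1.9998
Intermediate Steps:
L(s) = 6/5 + s/5
u(f, b) = 2*f*(b + f) (u(f, b) = (f + (0 + f))*(b + f) = (f + f)*(b + f) = (2*f)*(b + f) = 2*f*(b + f))
c(S) = 1/(S + 2*S*(9 + S))
L(4) - c(49) = (6/5 + (1/5)*4) - 1/(49*(19 + 2*49)) = (6/5 + 4/5) - 1/(49*(19 + 98)) = 2 - 1/(49*117) = 2 - 1*1/5733 = 2 - 1/5733 = 11465/5733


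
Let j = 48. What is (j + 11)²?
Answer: 3481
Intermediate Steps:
(j + 11)² = (48 + 11)² = 59² = 3481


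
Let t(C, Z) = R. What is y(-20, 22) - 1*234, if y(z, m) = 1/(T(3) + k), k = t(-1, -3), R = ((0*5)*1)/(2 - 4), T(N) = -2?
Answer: -469/2 ≈ -234.50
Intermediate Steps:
R = 0 (R = (0*1)/(-2) = 0*(-½) = 0)
t(C, Z) = 0
k = 0
y(z, m) = -½ (y(z, m) = 1/(-2 + 0) = 1/(-2) = -½)
y(-20, 22) - 1*234 = -½ - 1*234 = -½ - 234 = -469/2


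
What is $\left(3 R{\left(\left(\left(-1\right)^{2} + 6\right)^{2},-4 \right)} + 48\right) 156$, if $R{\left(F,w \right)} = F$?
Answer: $30420$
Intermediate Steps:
$\left(3 R{\left(\left(\left(-1\right)^{2} + 6\right)^{2},-4 \right)} + 48\right) 156 = \left(3 \left(\left(-1\right)^{2} + 6\right)^{2} + 48\right) 156 = \left(3 \left(1 + 6\right)^{2} + 48\right) 156 = \left(3 \cdot 7^{2} + 48\right) 156 = \left(3 \cdot 49 + 48\right) 156 = \left(147 + 48\right) 156 = 195 \cdot 156 = 30420$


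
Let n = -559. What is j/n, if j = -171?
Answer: 171/559 ≈ 0.30590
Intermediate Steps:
j/n = -171/(-559) = -171*(-1/559) = 171/559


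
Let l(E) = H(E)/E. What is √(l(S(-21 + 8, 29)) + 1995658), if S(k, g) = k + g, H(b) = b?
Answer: √1995659 ≈ 1412.7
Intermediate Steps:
S(k, g) = g + k
l(E) = 1 (l(E) = E/E = 1)
√(l(S(-21 + 8, 29)) + 1995658) = √(1 + 1995658) = √1995659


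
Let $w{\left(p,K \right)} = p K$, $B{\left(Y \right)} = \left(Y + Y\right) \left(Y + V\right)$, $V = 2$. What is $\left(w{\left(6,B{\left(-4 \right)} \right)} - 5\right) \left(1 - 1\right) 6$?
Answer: $0$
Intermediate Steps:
$B{\left(Y \right)} = 2 Y \left(2 + Y\right)$ ($B{\left(Y \right)} = \left(Y + Y\right) \left(Y + 2\right) = 2 Y \left(2 + Y\right)$)
$w{\left(p,K \right)} = K p$
$\left(w{\left(6,B{\left(-4 \right)} \right)} - 5\right) \left(1 - 1\right) 6 = \left(2 \left(-4\right) \left(2 - 4\right) 6 - 5\right) \left(1 - 1\right) 6 = \left(2 \left(-4\right) \left(-2\right) 6 - 5\right) 0 \cdot 6 = \left(16 \cdot 6 - 5\right) 0 = \left(96 - 5\right) 0 = 91 \cdot 0 = 0$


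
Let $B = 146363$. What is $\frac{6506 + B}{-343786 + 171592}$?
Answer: $- \frac{152869}{172194} \approx -0.88777$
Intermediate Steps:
$\frac{6506 + B}{-343786 + 171592} = \frac{6506 + 146363}{-343786 + 171592} = \frac{152869}{-172194} = 152869 \left(- \frac{1}{172194}\right) = - \frac{152869}{172194}$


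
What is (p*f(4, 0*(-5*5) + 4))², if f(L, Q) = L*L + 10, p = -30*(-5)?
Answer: 15210000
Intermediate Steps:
p = 150 (p = -5*(-30) = 150)
f(L, Q) = 10 + L² (f(L, Q) = L² + 10 = 10 + L²)
(p*f(4, 0*(-5*5) + 4))² = (150*(10 + 4²))² = (150*(10 + 16))² = (150*26)² = 3900² = 15210000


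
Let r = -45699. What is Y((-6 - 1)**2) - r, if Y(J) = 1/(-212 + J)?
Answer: 7448936/163 ≈ 45699.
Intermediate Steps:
Y((-6 - 1)**2) - r = 1/(-212 + (-6 - 1)**2) - 1*(-45699) = 1/(-212 + (-7)**2) + 45699 = 1/(-212 + 49) + 45699 = 1/(-163) + 45699 = -1/163 + 45699 = 7448936/163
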